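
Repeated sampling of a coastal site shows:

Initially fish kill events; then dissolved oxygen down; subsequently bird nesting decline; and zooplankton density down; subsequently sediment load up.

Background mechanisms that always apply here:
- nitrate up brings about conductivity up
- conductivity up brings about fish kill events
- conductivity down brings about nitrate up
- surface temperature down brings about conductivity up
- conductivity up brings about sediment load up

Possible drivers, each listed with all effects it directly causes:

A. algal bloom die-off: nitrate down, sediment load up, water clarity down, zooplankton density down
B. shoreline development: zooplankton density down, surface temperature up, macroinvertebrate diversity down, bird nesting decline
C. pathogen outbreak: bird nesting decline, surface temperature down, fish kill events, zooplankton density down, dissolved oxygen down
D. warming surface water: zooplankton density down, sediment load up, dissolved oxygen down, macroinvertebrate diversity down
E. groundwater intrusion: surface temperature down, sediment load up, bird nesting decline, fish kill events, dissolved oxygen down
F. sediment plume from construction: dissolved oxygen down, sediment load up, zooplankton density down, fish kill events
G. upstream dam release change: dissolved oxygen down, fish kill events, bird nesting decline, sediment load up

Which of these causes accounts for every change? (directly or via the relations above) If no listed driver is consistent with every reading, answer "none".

For each candidate, compare predicted effects to what was observed:
(A) algal bloom die-off — fish kill events -; dissolved oxygen down -; bird nesting decline -; zooplankton density down +; sediment load up +
(B) shoreline development — does not account for fish kill events, dissolved oxygen down, sediment load up
(C) pathogen outbreak — fish kill events +; dissolved oxygen down +; bird nesting decline +; zooplankton density down +; sediment load up + (by surface temperature down → conductivity up → sediment load up)
(D) warming surface water — does not account for fish kill events, bird nesting decline
(E) groundwater intrusion — fish kill events +; dissolved oxygen down +; bird nesting decline +; zooplankton density down -; sediment load up +
(F) sediment plume from construction — fish kill events +; dissolved oxygen down +; bird nesting decline -; zooplankton density down +; sediment load up +
(G) upstream dam release change — fish kill events +; dissolved oxygen down +; bird nesting decline +; zooplankton density down -; sediment load up +
(C) alone accounts for all the evidence.

C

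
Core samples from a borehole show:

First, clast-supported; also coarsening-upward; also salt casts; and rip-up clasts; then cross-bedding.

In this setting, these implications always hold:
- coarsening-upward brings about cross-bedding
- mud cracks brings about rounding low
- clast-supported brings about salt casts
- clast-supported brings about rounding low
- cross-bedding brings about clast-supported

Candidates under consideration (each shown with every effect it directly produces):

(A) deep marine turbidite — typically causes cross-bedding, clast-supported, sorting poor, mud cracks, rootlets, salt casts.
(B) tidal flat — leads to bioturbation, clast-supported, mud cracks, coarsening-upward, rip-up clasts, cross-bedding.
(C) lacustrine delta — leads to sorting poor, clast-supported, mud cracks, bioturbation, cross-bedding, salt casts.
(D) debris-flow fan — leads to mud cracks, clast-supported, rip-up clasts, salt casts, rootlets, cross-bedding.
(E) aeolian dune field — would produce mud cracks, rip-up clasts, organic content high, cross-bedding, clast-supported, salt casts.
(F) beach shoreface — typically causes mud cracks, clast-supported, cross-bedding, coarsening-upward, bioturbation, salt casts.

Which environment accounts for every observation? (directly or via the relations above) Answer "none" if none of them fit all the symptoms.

Testing each hypothesis:
(A) deep marine turbidite — clast-supported ✓; coarsening-upward ✗; salt casts ✓; rip-up clasts ✗; cross-bedding ✓
(B) tidal flat — clast-supported ✓; coarsening-upward ✓; salt casts ✓ (by clast-supported → salt casts); rip-up clasts ✓; cross-bedding ✓
(C) lacustrine delta — clast-supported ✓; coarsening-upward ✗; salt casts ✓; rip-up clasts ✗; cross-bedding ✓
(D) debris-flow fan — clast-supported ✓; coarsening-upward ✗; salt casts ✓; rip-up clasts ✓; cross-bedding ✓
(E) aeolian dune field — does not account for coarsening-upward
(F) beach shoreface — clast-supported ✓; coarsening-upward ✓; salt casts ✓; rip-up clasts ✗; cross-bedding ✓
(B) alone accounts for all the evidence.

B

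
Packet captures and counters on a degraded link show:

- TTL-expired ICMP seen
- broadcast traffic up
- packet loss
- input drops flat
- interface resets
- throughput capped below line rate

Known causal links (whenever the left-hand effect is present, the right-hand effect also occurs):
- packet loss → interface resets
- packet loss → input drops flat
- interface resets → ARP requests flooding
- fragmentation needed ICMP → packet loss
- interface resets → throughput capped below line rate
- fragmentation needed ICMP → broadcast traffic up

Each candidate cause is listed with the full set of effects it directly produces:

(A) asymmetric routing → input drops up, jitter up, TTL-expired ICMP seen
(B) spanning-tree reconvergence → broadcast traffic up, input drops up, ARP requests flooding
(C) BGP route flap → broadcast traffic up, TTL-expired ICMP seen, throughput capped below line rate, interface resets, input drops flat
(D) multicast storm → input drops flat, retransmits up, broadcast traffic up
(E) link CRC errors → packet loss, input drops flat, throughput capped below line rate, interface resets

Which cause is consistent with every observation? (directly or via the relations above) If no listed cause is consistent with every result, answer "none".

For each candidate, compare predicted effects to what was observed:
(A) asymmetric routing — TTL-expired ICMP seen +; broadcast traffic up -; packet loss -; input drops flat -; interface resets -; throughput capped below line rate -
(B) spanning-tree reconvergence — fails on TTL-expired ICMP seen, packet loss, input drops flat, interface resets, throughput capped below line rate (predicts input drops up, not input drops flat)
(C) BGP route flap — TTL-expired ICMP seen +; broadcast traffic up +; packet loss -; input drops flat +; interface resets +; throughput capped below line rate +
(D) multicast storm — does not account for TTL-expired ICMP seen, packet loss, interface resets, throughput capped below line rate
(E) link CRC errors — does not account for TTL-expired ICMP seen, broadcast traffic up
No candidate is consistent with all observations.

none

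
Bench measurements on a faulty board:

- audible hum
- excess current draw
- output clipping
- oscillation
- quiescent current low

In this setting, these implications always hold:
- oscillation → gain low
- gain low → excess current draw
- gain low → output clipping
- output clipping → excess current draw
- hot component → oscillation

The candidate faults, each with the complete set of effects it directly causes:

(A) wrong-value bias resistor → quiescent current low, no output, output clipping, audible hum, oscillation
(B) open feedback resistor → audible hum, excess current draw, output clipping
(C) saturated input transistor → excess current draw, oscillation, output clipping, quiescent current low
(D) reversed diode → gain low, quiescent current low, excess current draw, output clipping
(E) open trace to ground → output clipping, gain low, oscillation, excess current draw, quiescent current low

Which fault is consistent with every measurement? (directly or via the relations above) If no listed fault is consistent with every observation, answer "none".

Checking each candidate against the observations:
(A) wrong-value bias resistor — audible hum yes; excess current draw yes (by output clipping → excess current draw); output clipping yes; oscillation yes; quiescent current low yes
(B) open feedback resistor — audible hum yes; excess current draw yes; output clipping yes; oscillation NO; quiescent current low NO
(C) saturated input transistor — does not account for audible hum
(D) reversed diode — audible hum NO; excess current draw yes; output clipping yes; oscillation NO; quiescent current low yes
(E) open trace to ground — audible hum NO; excess current draw yes; output clipping yes; oscillation yes; quiescent current low yes
(A) is the only candidate with no mismatches.

A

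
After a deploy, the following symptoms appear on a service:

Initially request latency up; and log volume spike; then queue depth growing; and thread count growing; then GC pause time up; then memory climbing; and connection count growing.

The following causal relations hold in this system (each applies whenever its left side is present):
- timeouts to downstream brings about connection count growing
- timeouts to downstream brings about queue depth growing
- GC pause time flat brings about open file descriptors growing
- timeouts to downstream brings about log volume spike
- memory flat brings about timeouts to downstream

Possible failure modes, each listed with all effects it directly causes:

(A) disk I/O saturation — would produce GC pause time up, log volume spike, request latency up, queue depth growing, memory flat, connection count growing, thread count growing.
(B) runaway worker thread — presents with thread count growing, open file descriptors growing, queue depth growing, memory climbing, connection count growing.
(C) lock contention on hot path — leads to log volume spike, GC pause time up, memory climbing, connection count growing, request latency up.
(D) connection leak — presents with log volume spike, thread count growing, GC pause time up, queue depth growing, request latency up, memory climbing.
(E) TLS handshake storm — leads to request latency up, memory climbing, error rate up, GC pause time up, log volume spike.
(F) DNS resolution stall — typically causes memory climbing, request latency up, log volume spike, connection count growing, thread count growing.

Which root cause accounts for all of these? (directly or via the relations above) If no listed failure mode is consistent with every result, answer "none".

Per-candidate check:
(A) disk I/O saturation — fails on memory climbing (predicts memory flat, not memory climbing)
(B) runaway worker thread — does not account for request latency up, log volume spike, GC pause time up
(C) lock contention on hot path — request latency up match; log volume spike match; queue depth growing miss; thread count growing miss; GC pause time up match; memory climbing match; connection count growing match
(D) connection leak — request latency up match; log volume spike match; queue depth growing match; thread count growing match; GC pause time up match; memory climbing match; connection count growing miss
(E) TLS handshake storm — request latency up match; log volume spike match; queue depth growing miss; thread count growing miss; GC pause time up match; memory climbing match; connection count growing miss
(F) DNS resolution stall — does not account for queue depth growing, GC pause time up
Every candidate fails on at least one observation.

none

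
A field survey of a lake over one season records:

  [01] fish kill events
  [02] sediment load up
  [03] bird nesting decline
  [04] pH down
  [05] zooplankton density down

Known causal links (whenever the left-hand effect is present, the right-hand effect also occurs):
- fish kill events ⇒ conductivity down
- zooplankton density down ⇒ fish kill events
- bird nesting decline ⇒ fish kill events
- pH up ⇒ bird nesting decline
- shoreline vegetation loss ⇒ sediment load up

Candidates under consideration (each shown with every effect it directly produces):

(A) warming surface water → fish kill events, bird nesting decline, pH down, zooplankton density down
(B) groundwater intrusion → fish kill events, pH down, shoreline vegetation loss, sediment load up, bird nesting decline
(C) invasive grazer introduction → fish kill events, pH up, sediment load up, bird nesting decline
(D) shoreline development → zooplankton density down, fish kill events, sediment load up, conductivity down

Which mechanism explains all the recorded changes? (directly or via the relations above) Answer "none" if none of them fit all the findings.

Per-candidate check:
(A) warming surface water — fish kill events +; sediment load up -; bird nesting decline +; pH down +; zooplankton density down +
(B) groundwater intrusion — does not account for zooplankton density down
(C) invasive grazer introduction — fish kill events +; sediment load up +; bird nesting decline +; pH down -; zooplankton density down -
(D) shoreline development — fish kill events +; sediment load up +; bird nesting decline -; pH down -; zooplankton density down +
None of the listed candidates fits everything.

none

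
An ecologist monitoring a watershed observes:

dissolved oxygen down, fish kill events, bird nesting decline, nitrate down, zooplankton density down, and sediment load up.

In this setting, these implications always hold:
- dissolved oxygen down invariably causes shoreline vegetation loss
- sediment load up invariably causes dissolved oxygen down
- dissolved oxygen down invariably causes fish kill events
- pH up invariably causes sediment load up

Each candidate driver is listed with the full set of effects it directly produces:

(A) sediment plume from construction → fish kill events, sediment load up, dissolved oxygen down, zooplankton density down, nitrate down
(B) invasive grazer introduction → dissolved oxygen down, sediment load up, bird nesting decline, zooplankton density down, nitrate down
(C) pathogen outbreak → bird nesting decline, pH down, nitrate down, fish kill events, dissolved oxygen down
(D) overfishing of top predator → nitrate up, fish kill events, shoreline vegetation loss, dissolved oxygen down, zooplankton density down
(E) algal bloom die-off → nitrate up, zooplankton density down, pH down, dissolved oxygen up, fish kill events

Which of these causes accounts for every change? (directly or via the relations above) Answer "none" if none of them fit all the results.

Testing each hypothesis:
(A) sediment plume from construction — does not account for bird nesting decline
(B) invasive grazer introduction — dissolved oxygen down match; fish kill events match (via dissolved oxygen down → fish kill events); bird nesting decline match; nitrate down match; zooplankton density down match; sediment load up match
(C) pathogen outbreak — dissolved oxygen down match; fish kill events match; bird nesting decline match; nitrate down match; zooplankton density down miss; sediment load up miss
(D) overfishing of top predator — dissolved oxygen down match; fish kill events match; bird nesting decline miss; nitrate down miss; zooplankton density down match; sediment load up miss
(E) algal bloom die-off — dissolved oxygen down miss; fish kill events match; bird nesting decline miss; nitrate down miss; zooplankton density down match; sediment load up miss
Only (B) is consistent with every observation.

B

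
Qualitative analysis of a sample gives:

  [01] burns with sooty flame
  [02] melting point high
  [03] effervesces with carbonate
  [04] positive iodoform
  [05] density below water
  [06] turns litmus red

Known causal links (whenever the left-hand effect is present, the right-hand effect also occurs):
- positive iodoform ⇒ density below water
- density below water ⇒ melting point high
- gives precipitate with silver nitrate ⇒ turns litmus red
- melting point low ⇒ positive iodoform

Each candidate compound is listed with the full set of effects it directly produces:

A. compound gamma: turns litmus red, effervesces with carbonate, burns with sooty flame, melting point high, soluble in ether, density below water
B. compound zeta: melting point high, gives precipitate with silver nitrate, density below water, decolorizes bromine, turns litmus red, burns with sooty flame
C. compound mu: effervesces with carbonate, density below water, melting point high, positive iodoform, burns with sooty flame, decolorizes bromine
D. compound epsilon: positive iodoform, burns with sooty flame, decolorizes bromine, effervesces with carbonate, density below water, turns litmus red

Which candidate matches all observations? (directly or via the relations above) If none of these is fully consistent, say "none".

Testing each hypothesis:
(A) compound gamma — burns with sooty flame yes; melting point high yes; effervesces with carbonate yes; positive iodoform NO; density below water yes; turns litmus red yes
(B) compound zeta — burns with sooty flame yes; melting point high yes; effervesces with carbonate NO; positive iodoform NO; density below water yes; turns litmus red yes
(C) compound mu — does not account for turns litmus red
(D) compound epsilon — burns with sooty flame yes; melting point high yes (via density below water → melting point high); effervesces with carbonate yes; positive iodoform yes; density below water yes; turns litmus red yes
Only (D) is consistent with every observation.

D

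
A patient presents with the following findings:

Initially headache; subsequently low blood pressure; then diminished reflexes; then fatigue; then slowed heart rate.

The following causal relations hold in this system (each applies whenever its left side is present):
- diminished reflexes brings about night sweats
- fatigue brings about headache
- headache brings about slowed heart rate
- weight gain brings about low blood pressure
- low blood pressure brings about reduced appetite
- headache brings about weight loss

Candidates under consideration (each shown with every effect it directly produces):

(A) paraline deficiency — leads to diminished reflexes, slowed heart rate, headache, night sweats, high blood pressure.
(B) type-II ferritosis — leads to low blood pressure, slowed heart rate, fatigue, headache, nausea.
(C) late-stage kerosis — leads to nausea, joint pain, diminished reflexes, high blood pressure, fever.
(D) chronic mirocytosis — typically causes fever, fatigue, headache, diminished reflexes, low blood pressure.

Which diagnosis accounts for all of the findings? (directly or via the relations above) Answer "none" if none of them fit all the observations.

D

Testing each hypothesis:
(A) paraline deficiency — headache +; low blood pressure -; diminished reflexes +; fatigue -; slowed heart rate +
(B) type-II ferritosis — headache +; low blood pressure +; diminished reflexes -; fatigue +; slowed heart rate +
(C) late-stage kerosis — headache -; low blood pressure -; diminished reflexes +; fatigue -; slowed heart rate -
(D) chronic mirocytosis — accounts for every observation (slowed heart rate through headache → slowed heart rate)
(D) alone accounts for all the evidence.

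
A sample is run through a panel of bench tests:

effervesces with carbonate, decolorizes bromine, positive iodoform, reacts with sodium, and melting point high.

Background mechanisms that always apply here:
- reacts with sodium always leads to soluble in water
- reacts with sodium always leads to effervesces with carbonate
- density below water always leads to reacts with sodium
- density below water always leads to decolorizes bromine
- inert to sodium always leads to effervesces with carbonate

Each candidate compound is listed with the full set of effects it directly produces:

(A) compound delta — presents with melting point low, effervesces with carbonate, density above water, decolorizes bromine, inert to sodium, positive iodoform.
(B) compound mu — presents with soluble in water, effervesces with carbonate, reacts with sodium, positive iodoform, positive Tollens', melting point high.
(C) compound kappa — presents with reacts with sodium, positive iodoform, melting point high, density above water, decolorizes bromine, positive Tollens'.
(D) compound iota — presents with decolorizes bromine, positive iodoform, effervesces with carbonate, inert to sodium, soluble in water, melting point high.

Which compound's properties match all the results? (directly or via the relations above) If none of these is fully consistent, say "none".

C

Testing each hypothesis:
(A) compound delta — fails on reacts with sodium, melting point high (predicts inert to sodium, not reacts with sodium; predicts melting point low, not melting point high)
(B) compound mu — effervesces with carbonate yes; decolorizes bromine NO; positive iodoform yes; reacts with sodium yes; melting point high yes
(C) compound kappa — accounts for every observation (effervesces with carbonate by reacts with sodium → effervesces with carbonate)
(D) compound iota — fails on reacts with sodium (predicts inert to sodium, not reacts with sodium)
Only (C) is consistent with every observation.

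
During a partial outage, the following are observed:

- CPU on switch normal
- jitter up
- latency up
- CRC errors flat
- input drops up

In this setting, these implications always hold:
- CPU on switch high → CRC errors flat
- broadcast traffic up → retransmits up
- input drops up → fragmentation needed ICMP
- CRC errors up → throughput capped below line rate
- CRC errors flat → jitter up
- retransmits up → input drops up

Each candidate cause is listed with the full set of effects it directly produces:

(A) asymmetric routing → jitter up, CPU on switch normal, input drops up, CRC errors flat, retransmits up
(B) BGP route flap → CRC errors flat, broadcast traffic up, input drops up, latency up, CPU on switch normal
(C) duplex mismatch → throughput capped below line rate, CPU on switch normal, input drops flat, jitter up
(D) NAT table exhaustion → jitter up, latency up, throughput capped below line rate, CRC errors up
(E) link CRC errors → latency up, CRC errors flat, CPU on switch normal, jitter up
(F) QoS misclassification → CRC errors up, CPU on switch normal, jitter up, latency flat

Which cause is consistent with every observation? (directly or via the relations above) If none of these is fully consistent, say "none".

Testing each hypothesis:
(A) asymmetric routing — CPU on switch normal +; jitter up +; latency up -; CRC errors flat +; input drops up +
(B) BGP route flap — CPU on switch normal +; jitter up + (via CRC errors flat → jitter up); latency up +; CRC errors flat +; input drops up +
(C) duplex mismatch — CPU on switch normal +; jitter up +; latency up -; CRC errors flat -; input drops up -
(D) NAT table exhaustion — CPU on switch normal -; jitter up +; latency up +; CRC errors flat -; input drops up -
(E) link CRC errors — CPU on switch normal +; jitter up +; latency up +; CRC errors flat +; input drops up -
(F) QoS misclassification — fails on latency up, CRC errors flat, input drops up (predicts latency flat, not latency up; predicts CRC errors up, not CRC errors flat)
Only (B) is consistent with every observation.

B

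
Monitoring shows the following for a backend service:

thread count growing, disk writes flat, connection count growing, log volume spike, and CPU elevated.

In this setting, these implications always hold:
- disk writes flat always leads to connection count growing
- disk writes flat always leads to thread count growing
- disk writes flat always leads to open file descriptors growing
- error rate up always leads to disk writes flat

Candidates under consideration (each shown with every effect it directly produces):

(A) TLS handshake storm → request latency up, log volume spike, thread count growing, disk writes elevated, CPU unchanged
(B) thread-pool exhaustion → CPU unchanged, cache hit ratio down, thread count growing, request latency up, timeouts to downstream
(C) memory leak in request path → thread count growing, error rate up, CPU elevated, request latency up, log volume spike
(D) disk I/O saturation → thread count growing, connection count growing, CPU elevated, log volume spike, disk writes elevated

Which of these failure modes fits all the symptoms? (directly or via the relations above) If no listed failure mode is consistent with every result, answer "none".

C

Testing each hypothesis:
(A) TLS handshake storm — thread count growing +; disk writes flat -; connection count growing -; log volume spike +; CPU elevated -
(B) thread-pool exhaustion — fails on disk writes flat, connection count growing, log volume spike, CPU elevated (predicts CPU unchanged, not CPU elevated)
(C) memory leak in request path — accounts for every observation (disk writes flat via error rate up → disk writes flat)
(D) disk I/O saturation — thread count growing +; disk writes flat -; connection count growing +; log volume spike +; CPU elevated +
(C) alone accounts for all the evidence.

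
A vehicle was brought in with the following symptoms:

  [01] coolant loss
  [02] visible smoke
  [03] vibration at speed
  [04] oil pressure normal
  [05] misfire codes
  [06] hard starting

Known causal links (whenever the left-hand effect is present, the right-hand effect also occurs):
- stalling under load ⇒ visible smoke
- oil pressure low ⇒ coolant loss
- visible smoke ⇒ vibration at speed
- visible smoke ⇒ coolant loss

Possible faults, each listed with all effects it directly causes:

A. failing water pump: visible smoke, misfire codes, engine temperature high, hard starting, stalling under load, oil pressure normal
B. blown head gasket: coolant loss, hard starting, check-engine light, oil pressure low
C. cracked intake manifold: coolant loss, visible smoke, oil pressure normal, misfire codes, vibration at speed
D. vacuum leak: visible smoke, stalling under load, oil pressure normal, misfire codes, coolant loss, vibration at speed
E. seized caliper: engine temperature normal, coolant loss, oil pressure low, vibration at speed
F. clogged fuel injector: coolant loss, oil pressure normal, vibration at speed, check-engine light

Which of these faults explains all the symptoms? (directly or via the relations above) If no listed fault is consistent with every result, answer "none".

A

For each candidate, compare predicted effects to what was observed:
(A) failing water pump — coolant loss yes (via visible smoke → coolant loss); visible smoke yes; vibration at speed yes (via visible smoke → vibration at speed); oil pressure normal yes; misfire codes yes; hard starting yes
(B) blown head gasket — fails on visible smoke, vibration at speed, oil pressure normal, misfire codes (predicts oil pressure low, not oil pressure normal)
(C) cracked intake manifold — does not account for hard starting
(D) vacuum leak — coolant loss yes; visible smoke yes; vibration at speed yes; oil pressure normal yes; misfire codes yes; hard starting NO
(E) seized caliper — fails on visible smoke, oil pressure normal, misfire codes, hard starting (predicts oil pressure low, not oil pressure normal)
(F) clogged fuel injector — coolant loss yes; visible smoke NO; vibration at speed yes; oil pressure normal yes; misfire codes NO; hard starting NO
Only (A) is consistent with every observation.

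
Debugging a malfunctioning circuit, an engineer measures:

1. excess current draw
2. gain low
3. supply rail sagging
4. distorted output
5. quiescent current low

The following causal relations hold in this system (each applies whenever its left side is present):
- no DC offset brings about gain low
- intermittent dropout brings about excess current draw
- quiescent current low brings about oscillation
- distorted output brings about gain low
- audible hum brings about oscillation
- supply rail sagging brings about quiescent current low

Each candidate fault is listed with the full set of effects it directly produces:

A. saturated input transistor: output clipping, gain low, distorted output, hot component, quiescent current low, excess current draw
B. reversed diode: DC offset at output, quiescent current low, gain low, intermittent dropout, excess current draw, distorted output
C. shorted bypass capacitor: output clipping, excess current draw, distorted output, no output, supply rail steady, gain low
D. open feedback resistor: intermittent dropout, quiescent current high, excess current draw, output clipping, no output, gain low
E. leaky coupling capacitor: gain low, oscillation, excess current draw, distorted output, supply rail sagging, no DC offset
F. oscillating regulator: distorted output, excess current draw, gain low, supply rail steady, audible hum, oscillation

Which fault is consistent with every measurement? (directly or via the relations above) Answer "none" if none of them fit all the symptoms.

For each candidate, compare predicted effects to what was observed:
(A) saturated input transistor — does not account for supply rail sagging
(B) reversed diode — does not account for supply rail sagging
(C) shorted bypass capacitor — excess current draw match; gain low match; supply rail sagging miss; distorted output match; quiescent current low miss
(D) open feedback resistor — excess current draw match; gain low match; supply rail sagging miss; distorted output miss; quiescent current low miss
(E) leaky coupling capacitor — accounts for every observation (quiescent current low by supply rail sagging → quiescent current low)
(F) oscillating regulator — excess current draw match; gain low match; supply rail sagging miss; distorted output match; quiescent current low miss
(E) alone accounts for all the evidence.

E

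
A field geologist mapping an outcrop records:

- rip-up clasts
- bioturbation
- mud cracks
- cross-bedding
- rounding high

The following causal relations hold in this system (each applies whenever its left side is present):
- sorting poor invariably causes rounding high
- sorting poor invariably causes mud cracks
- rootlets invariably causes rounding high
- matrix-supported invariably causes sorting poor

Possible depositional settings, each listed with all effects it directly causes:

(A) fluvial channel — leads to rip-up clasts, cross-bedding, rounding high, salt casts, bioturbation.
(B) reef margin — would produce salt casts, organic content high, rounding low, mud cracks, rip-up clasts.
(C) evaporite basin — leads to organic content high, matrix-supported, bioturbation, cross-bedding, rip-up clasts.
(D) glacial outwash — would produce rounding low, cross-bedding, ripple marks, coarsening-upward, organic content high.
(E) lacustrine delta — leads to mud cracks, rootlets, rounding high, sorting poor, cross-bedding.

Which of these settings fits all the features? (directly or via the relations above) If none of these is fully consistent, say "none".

C

Checking each candidate against the observations:
(A) fluvial channel — rip-up clasts yes; bioturbation yes; mud cracks NO; cross-bedding yes; rounding high yes
(B) reef margin — rip-up clasts yes; bioturbation NO; mud cracks yes; cross-bedding NO; rounding high NO
(C) evaporite basin — accounts for every observation (mud cracks via matrix-supported → sorting poor → mud cracks)
(D) glacial outwash — rip-up clasts NO; bioturbation NO; mud cracks NO; cross-bedding yes; rounding high NO
(E) lacustrine delta — does not account for rip-up clasts, bioturbation
Only (C) is consistent with every observation.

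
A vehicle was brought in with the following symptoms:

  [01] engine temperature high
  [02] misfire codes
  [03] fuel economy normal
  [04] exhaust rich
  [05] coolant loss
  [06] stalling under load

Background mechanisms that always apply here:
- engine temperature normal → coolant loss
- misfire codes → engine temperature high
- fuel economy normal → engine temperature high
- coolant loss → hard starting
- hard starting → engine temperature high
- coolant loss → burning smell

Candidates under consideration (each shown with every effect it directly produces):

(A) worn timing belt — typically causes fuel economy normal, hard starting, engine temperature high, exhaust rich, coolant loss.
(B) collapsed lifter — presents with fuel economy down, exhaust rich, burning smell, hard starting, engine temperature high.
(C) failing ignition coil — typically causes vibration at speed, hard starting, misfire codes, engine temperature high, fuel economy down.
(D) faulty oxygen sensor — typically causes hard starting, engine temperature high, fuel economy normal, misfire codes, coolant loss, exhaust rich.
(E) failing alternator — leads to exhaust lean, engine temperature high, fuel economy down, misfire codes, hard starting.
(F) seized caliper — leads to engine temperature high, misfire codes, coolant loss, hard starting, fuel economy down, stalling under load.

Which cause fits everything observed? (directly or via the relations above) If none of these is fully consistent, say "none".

none

Per-candidate check:
(A) worn timing belt — engine temperature high match; misfire codes miss; fuel economy normal match; exhaust rich match; coolant loss match; stalling under load miss
(B) collapsed lifter — engine temperature high match; misfire codes miss; fuel economy normal miss; exhaust rich match; coolant loss miss; stalling under load miss
(C) failing ignition coil — engine temperature high match; misfire codes match; fuel economy normal miss; exhaust rich miss; coolant loss miss; stalling under load miss
(D) faulty oxygen sensor — engine temperature high match; misfire codes match; fuel economy normal match; exhaust rich match; coolant loss match; stalling under load miss
(E) failing alternator — fails on fuel economy normal, exhaust rich, coolant loss, stalling under load (predicts fuel economy down, not fuel economy normal; predicts exhaust lean, not exhaust rich)
(F) seized caliper — fails on fuel economy normal, exhaust rich (predicts fuel economy down, not fuel economy normal)
No candidate is consistent with all observations.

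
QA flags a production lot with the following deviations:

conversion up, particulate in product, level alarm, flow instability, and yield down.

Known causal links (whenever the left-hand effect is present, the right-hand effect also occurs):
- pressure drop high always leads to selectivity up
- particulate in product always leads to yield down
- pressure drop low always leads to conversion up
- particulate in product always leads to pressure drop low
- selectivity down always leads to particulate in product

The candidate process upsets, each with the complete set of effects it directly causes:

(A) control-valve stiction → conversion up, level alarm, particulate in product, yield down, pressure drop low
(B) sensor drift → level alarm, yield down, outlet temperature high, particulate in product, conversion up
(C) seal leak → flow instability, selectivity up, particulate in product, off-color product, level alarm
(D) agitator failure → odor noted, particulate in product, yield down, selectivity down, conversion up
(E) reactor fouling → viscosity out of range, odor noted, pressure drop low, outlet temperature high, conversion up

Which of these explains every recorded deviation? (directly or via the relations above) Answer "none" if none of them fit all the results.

Testing each hypothesis:
(A) control-valve stiction — conversion up ✓; particulate in product ✓; level alarm ✓; flow instability ✗; yield down ✓
(B) sensor drift — conversion up ✓; particulate in product ✓; level alarm ✓; flow instability ✗; yield down ✓
(C) seal leak — conversion up ✓ (through particulate in product → pressure drop low → conversion up); particulate in product ✓; level alarm ✓; flow instability ✓; yield down ✓ (through particulate in product → yield down)
(D) agitator failure — does not account for level alarm, flow instability
(E) reactor fouling — does not account for particulate in product, level alarm, flow instability, yield down
(C) alone accounts for all the evidence.

C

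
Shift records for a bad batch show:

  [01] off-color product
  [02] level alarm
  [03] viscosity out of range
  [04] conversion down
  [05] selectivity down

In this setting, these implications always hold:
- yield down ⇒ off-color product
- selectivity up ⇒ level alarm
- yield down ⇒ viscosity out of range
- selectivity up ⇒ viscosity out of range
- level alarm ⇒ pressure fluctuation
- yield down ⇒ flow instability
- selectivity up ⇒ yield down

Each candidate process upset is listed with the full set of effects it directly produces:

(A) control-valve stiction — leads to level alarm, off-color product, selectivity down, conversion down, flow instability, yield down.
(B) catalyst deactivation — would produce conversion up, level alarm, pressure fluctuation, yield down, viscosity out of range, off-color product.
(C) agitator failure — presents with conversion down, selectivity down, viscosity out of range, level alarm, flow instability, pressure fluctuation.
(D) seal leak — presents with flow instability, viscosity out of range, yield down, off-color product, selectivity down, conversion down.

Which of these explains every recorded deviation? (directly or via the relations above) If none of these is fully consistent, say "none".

A

For each candidate, compare predicted effects to what was observed:
(A) control-valve stiction — accounts for every observation (viscosity out of range by yield down → viscosity out of range)
(B) catalyst deactivation — fails on conversion down, selectivity down (predicts conversion up, not conversion down)
(C) agitator failure — does not account for off-color product
(D) seal leak — off-color product match; level alarm miss; viscosity out of range match; conversion down match; selectivity down match
Only (A) is consistent with every observation.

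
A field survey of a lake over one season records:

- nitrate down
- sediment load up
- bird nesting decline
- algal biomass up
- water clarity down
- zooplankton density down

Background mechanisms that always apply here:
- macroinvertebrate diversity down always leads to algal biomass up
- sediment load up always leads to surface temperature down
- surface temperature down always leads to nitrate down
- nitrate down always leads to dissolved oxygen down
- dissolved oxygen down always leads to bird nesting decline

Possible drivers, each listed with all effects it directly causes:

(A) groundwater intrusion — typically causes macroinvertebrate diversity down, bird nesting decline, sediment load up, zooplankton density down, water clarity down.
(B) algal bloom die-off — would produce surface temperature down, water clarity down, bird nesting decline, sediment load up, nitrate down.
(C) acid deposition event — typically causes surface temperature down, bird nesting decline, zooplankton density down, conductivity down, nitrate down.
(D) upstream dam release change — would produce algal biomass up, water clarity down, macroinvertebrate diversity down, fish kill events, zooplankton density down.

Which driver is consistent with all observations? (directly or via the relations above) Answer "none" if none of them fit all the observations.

For each candidate, compare predicted effects to what was observed:
(A) groundwater intrusion — nitrate down + (through sediment load up → surface temperature down → nitrate down); sediment load up +; bird nesting decline +; algal biomass up + (through macroinvertebrate diversity down → algal biomass up); water clarity down +; zooplankton density down +
(B) algal bloom die-off — nitrate down +; sediment load up +; bird nesting decline +; algal biomass up -; water clarity down +; zooplankton density down -
(C) acid deposition event — does not account for sediment load up, algal biomass up, water clarity down
(D) upstream dam release change — does not account for nitrate down, sediment load up, bird nesting decline
(A) is the only candidate with no mismatches.

A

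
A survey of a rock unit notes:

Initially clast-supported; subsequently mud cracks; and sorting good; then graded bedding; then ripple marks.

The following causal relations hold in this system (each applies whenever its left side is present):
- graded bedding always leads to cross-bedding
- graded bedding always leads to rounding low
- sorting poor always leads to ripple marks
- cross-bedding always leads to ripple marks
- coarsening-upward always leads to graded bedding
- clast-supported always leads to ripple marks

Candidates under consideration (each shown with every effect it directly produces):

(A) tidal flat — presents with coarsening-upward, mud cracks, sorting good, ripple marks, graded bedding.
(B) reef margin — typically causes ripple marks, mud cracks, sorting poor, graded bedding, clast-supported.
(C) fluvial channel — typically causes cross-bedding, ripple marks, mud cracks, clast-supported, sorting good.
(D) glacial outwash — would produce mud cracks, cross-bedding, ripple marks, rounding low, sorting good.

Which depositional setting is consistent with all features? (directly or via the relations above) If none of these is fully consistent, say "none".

none

Testing each hypothesis:
(A) tidal flat — does not account for clast-supported
(B) reef margin — clast-supported ✓; mud cracks ✓; sorting good ✗; graded bedding ✓; ripple marks ✓
(C) fluvial channel — clast-supported ✓; mud cracks ✓; sorting good ✓; graded bedding ✗; ripple marks ✓
(D) glacial outwash — clast-supported ✗; mud cracks ✓; sorting good ✓; graded bedding ✗; ripple marks ✓
None of the listed candidates fits everything.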